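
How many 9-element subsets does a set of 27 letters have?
C(27,9) = 27!/(9!×18!) = 4686825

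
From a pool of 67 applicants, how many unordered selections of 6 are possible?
C(67,6) = 67!/(6!×61!) = 99795696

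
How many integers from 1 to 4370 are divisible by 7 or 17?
⌊4370/7⌋ + ⌊4370/17⌋ - ⌊4370/119⌋ = 624 + 257 - 36 = 845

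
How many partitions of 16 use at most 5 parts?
By conjugation, equals partitions of 16 into parts ≤ 5. Let r_j(i) = number of partitions of i into parts ≤ j, for i = 0..16. r_1(i) = 1 for all i; r_j(i) = r_{j-1}(i) + r_j(i-j). Rows j = 2..5: ≤2: 1 1 2 2 3 3 4 4 5 5 6 6 7 7 8 8 9; ≤3: 1 1 2 3 4 5 7 8 10 12 14 16 19 21 24 27 30; ≤4: 1 1 2 3 5 6 9 11 15 18 23 27 34 39 47 54 64; ≤5: 1 1 2 3 5 7 10 13 18 23 30 37 47 57 70 84 101. r_5(16) = 101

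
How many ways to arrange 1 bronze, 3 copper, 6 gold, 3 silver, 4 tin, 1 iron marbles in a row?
18! / (1! × 3! × 6! × 3! × 4! × 1!) = 10291881600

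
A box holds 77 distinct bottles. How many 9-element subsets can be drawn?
C(77,9) = 77!/(9!×68!) = 161322559475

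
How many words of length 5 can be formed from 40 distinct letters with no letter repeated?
P(40,5) = 40!/(40-5)! = 78960960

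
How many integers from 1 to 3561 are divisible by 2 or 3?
⌊3561/2⌋ + ⌊3561/3⌋ - ⌊3561/6⌋ = 1780 + 1187 - 593 = 2374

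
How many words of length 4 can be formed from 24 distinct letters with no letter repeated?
P(24,4) = 24!/(24-4)! = 255024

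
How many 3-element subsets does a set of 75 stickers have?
C(75,3) = 75!/(3!×72!) = 67525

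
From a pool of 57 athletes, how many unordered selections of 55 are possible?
C(57,55) = 57!/(55!×2!) = 1596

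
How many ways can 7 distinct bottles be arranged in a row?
7! = 5040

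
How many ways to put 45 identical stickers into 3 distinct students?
C(45+3-1, 3-1) = C(47, 2) = 1081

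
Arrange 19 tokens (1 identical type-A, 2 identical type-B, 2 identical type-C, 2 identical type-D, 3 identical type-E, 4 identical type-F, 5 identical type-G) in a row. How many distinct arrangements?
19! / (1! × 2! × 2! × 2! × 3! × 4! × 5!) = 879955876800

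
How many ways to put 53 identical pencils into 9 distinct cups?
C(53+9-1, 9-1) = C(61, 8) = 2944827765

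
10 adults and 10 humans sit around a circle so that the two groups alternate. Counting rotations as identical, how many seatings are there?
Fix one of the adults: (10-1)! ways for the remaining adults, × 10! ways for the humans = 362880 × 3628800 = 1316818944000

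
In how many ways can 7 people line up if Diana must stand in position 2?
Fix one position: (7-1)! = 720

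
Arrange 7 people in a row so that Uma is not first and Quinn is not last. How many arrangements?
By inclusion-exclusion: 7! - 2×(7-1)! + (7-2)! = 5040 - 1440 + 120 = 3720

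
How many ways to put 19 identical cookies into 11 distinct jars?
C(19+11-1, 11-1) = C(29, 10) = 20030010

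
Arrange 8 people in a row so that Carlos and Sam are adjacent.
Treat as block: (8-1)! × 2! = 5040 × 2 = 10080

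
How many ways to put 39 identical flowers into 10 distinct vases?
C(39+10-1, 10-1) = C(48, 9) = 1677106640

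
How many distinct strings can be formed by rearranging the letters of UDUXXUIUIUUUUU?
14! / (2! × 2! × 1! × 9!) = 60060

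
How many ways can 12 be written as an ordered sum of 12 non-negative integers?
C(12+12-1, 12-1) = C(23, 11) = 1352078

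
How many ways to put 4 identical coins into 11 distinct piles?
C(4+11-1, 11-1) = C(14, 10) = 1001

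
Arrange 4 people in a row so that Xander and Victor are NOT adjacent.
Total - adjacent = 4! - (4-1)!×2 = 24 - 12 = 12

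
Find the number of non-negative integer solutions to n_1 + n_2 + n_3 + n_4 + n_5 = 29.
C(29+5-1, 5-1) = C(33, 4) = 40920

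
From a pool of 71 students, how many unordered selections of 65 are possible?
C(71,65) = 71!/(65!×6!) = 143218999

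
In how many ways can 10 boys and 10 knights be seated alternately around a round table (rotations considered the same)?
Fix one of the boys: (10-1)! ways for the remaining boys, × 10! ways for the knights = 362880 × 3628800 = 1316818944000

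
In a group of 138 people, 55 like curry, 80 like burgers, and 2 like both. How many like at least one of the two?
|A∪B| = |A| + |B| - |A∩B| = 55 + 80 - 2 = 133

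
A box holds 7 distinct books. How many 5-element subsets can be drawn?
C(7,5) = 7!/(5!×2!) = 21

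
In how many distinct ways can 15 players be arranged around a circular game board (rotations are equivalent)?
Circular: fix one position, arrange the rest. (15-1)! = 87178291200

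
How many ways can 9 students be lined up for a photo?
9! = 362880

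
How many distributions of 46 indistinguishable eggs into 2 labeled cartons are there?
C(46+2-1, 2-1) = C(47, 1) = 47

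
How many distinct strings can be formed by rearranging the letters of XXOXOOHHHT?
10! / (3! × 3! × 1! × 3!) = 16800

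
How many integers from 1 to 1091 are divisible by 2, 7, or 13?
⌊1091/2⌋+⌊1091/7⌋+⌊1091/13⌋ - ⌊1091/14⌋-⌊1091/26⌋-⌊1091/91⌋ + ⌊1091/182⌋ = 545+155+83 - 77-41-11 + 5 = 659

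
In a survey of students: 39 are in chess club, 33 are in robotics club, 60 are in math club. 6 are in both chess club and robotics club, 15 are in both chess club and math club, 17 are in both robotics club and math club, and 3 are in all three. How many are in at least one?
|A∪B∪C| = 39+33+60-6-15-17+3 = 97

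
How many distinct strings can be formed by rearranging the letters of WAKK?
4! / (1! × 1! × 2!) = 12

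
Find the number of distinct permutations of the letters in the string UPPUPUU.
7! / (3! × 4!) = 35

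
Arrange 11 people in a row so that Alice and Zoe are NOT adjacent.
Total - adjacent = 11! - (11-1)!×2 = 39916800 - 7257600 = 32659200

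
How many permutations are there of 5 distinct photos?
5! = 120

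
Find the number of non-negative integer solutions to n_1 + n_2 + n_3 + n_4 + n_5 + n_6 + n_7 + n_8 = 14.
C(14+8-1, 8-1) = C(21, 7) = 116280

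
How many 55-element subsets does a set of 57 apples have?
C(57,55) = 57!/(55!×2!) = 1596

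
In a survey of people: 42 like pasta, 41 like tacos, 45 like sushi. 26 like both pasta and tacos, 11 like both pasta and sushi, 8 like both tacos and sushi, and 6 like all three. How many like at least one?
|A∪B∪C| = 42+41+45-26-11-8+6 = 89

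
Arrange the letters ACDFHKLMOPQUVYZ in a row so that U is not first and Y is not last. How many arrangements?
By inclusion-exclusion: 15! - 2×(15-1)! + (15-2)! = 1307674368000 - 174356582400 + 6227020800 = 1139544806400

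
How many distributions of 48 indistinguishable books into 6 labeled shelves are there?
C(48+6-1, 6-1) = C(53, 5) = 2869685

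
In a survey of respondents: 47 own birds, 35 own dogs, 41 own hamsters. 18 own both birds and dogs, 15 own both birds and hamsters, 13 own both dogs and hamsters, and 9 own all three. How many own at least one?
|A∪B∪C| = 47+35+41-18-15-13+9 = 86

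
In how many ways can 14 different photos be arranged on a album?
14! = 87178291200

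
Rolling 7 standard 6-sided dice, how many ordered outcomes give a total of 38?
Coefficient of x^38 in (x + x² + ... + x^6)^7. By inclusion-exclusion on dice exceeding 6: Σ_j (-1)^j C(7,j)·C(38-1-6j, 6) = C(7,0)·C(37,6) - C(7,1)·C(31,6) + C(7,2)·C(25,6) - C(7,3)·C(19,6) + C(7,4)·C(13,6) - C(7,5)·C(7,6) = 1·2324784 - 7·736281 + 21·177100 - 35·27132 + 35·1716 - 21·7 = 210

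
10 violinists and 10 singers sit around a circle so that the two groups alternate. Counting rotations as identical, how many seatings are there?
Fix one of the violinists: (10-1)! ways for the remaining violinists, × 10! ways for the singers = 362880 × 3628800 = 1316818944000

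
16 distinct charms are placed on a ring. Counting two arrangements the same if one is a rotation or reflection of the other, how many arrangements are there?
(16-1)!/2 = 1307674368000/2 = 653837184000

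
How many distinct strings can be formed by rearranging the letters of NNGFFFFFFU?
10! / (1! × 6! × 2! × 1!) = 2520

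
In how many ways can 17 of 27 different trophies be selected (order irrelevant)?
C(27,17) = 27!/(17!×10!) = 8436285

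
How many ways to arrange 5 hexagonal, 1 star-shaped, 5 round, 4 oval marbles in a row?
15! / (5! × 1! × 5! × 4!) = 3783780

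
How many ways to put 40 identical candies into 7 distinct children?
C(40+7-1, 7-1) = C(46, 6) = 9366819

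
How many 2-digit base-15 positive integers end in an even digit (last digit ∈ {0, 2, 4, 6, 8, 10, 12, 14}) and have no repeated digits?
Last∈{0,2,4,6,8,10,12,14}. Last=0: 14. Last nonzero: 7×13×P(13,0) = 91. Total = 105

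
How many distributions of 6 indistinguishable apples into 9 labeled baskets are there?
C(6+9-1, 9-1) = C(14, 8) = 3003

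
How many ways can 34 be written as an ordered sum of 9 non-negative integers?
C(34+9-1, 9-1) = C(42, 8) = 118030185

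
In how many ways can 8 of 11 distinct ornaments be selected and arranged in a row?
P(11,8) = 11!/(11-8)! = 6652800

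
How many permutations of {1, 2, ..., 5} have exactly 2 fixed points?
Choose the 2 fixed points C(5,2) = 10, derange the rest: !3 = Σ_{j=0}^{3} (-1)^j·3!/j! = 6 - 6 + 3 - 1 = 2. Product = 10 × 2 = 20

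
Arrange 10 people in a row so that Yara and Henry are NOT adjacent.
Total - adjacent = 10! - (10-1)!×2 = 3628800 - 725760 = 2903040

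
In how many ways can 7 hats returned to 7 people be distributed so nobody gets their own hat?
!7 = Σ_{j=0}^{7} (-1)^j·7!/j! = 5040 - 5040 + 2520 - 840 + 210 - 42 + 7 - 1 = 1854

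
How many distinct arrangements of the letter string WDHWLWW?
7! / (1! × 1! × 4! × 1!) = 210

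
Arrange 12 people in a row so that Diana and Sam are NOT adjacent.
Total - adjacent = 12! - (12-1)!×2 = 479001600 - 79833600 = 399168000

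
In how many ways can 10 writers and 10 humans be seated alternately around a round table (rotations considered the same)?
Fix one of the writers: (10-1)! ways for the remaining writers, × 10! ways for the humans = 362880 × 3628800 = 1316818944000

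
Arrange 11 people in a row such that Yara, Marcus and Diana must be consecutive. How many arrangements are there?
Treat the 3 as one block: (11-3+1)! × 3! = 362880 × 6 = 2177280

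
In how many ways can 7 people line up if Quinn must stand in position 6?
Fix one position: (7-1)! = 720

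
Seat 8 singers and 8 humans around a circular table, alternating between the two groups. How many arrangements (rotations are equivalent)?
Fix one of the singers: (8-1)! ways for the remaining singers, × 8! ways for the humans = 5040 × 40320 = 203212800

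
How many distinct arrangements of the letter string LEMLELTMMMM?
11! / (5! × 2! × 1! × 3!) = 27720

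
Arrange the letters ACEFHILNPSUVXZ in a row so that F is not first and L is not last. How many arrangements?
By inclusion-exclusion: 14! - 2×(14-1)! + (14-2)! = 87178291200 - 12454041600 + 479001600 = 75203251200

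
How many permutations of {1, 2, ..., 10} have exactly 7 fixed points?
Choose the 7 fixed points C(10,7) = 120, derange the rest: !3 = Σ_{j=0}^{3} (-1)^j·3!/j! = 6 - 6 + 3 - 1 = 2. Product = 120 × 2 = 240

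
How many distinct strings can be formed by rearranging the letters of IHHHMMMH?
8! / (1! × 3! × 4!) = 280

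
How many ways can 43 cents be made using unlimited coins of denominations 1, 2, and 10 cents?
Coefficient of x^43 in 1/(1-x^1) · 1/(1-x^2) · 1/(1-x^10). Case on j = number of 10-cent coins (j = 0..4); remainder r = 43 - 10j is made from {1,2} in ⌊r/2⌋+1 ways. r = 43, 33, 23, 13, 3 → 22 + 17 + 12 + 7 + 2 = 60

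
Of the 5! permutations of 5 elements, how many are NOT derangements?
Complement of the derangements. !5 = Σ_{j=0}^{5} (-1)^j·5!/j! = 120 - 120 + 60 - 20 + 5 - 1 = 44. 5! - !5 = 120 - 44 = 76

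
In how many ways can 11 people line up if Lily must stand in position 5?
Fix one position: (11-1)! = 3628800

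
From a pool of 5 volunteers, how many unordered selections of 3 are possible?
C(5,3) = 5!/(3!×2!) = 10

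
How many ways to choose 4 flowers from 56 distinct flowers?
C(56,4) = 56!/(4!×52!) = 367290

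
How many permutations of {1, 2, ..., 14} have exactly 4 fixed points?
Choose the 4 fixed points C(14,4) = 1001, derange the rest: !10 = Σ_{j=0}^{10} (-1)^j·10!/j! = 3628800 - 3628800 + 1814400 - 604800 + 151200 - 30240 + 5040 - 720 + 90 - 10 + 1 = 1334961. Product = 1001 × 1334961 = 1336295961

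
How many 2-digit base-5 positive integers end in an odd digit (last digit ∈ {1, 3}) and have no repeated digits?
Last∈{1,3}. Last=0: 0. Last nonzero: 2×3×P(3,0) = 6. Total = 6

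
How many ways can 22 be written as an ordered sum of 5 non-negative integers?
C(22+5-1, 5-1) = C(26, 4) = 14950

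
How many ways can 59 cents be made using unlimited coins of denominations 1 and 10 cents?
Coefficient of x^59 in 1/(1-x^1) · 1/(1-x^10). Use j coins of 10 for j = 0..⌊59/10⌋ = 5, the rest in 1s: 5 + 1 = 6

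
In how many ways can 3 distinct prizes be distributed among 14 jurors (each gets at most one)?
P(14,3) = 14!/(14-3)! = 2184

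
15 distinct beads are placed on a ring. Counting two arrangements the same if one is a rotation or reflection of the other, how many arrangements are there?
(15-1)!/2 = 87178291200/2 = 43589145600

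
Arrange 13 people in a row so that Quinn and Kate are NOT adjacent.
Total - adjacent = 13! - (13-1)!×2 = 6227020800 - 958003200 = 5269017600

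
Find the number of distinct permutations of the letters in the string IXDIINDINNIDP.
13! / (3! × 3! × 1! × 5! × 1!) = 1441440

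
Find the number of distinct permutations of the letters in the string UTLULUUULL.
10! / (4! × 1! × 5!) = 1260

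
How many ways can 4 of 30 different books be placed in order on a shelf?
P(30,4) = 30!/(30-4)! = 657720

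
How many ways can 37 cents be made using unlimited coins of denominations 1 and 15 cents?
Coefficient of x^37 in 1/(1-x^1) · 1/(1-x^15). Use j coins of 15 for j = 0..⌊37/15⌋ = 2, the rest in 1s: 2 + 1 = 3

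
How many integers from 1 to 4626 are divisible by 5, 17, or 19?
⌊4626/5⌋+⌊4626/17⌋+⌊4626/19⌋ - ⌊4626/85⌋-⌊4626/95⌋-⌊4626/323⌋ + ⌊4626/1615⌋ = 925+272+243 - 54-48-14 + 2 = 1326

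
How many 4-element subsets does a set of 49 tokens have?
C(49,4) = 49!/(4!×45!) = 211876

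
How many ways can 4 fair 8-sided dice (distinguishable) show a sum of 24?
Coefficient of x^24 in (x + x² + ... + x^8)^4. By inclusion-exclusion on dice exceeding 8: Σ_j (-1)^j C(4,j)·C(24-1-8j, 3) = C(4,0)·C(23,3) - C(4,1)·C(15,3) + C(4,2)·C(7,3) = 1·1771 - 4·455 + 6·35 = 161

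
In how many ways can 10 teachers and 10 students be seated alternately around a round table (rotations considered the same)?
Fix one of the teachers: (10-1)! ways for the remaining teachers, × 10! ways for the students = 362880 × 3628800 = 1316818944000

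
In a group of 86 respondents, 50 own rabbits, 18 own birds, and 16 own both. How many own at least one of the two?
|A∪B| = |A| + |B| - |A∩B| = 50 + 18 - 16 = 52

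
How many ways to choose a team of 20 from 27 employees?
C(27,20) = 27!/(20!×7!) = 888030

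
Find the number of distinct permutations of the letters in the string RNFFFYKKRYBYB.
13! / (1! × 3! × 2! × 3! × 2! × 2!) = 21621600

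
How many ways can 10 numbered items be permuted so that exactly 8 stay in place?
Choose the 8 fixed points C(10,8) = 45, derange the rest: !2 = Σ_{j=0}^{2} (-1)^j·2!/j! = 2 - 2 + 1 = 1. Product = 45 × 1 = 45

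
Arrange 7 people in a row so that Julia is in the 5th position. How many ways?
Fix one position: (7-1)! = 720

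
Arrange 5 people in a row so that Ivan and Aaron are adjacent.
Treat as block: (5-1)! × 2! = 24 × 2 = 48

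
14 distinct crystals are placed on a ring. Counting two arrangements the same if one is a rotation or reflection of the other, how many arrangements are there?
(14-1)!/2 = 6227020800/2 = 3113510400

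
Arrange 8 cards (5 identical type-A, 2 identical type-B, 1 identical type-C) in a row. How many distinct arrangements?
8! / (5! × 2! × 1!) = 168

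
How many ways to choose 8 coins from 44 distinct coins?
C(44,8) = 44!/(8!×36!) = 177232627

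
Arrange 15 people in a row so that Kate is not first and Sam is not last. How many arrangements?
By inclusion-exclusion: 15! - 2×(15-1)! + (15-2)! = 1307674368000 - 174356582400 + 6227020800 = 1139544806400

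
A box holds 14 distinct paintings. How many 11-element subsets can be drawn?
C(14,11) = 14!/(11!×3!) = 364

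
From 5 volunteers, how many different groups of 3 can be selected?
C(5,3) = 5!/(3!×2!) = 10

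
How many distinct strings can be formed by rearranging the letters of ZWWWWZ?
6! / (4! × 2!) = 15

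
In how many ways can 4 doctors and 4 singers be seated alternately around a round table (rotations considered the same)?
Fix one of the doctors: (4-1)! ways for the remaining doctors, × 4! ways for the singers = 6 × 24 = 144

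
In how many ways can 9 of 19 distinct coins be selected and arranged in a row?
P(19,9) = 19!/(19-9)! = 33522128640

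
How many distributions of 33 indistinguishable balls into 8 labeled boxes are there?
C(33+8-1, 8-1) = C(40, 7) = 18643560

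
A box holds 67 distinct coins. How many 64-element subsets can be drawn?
C(67,64) = 67!/(64!×3!) = 47905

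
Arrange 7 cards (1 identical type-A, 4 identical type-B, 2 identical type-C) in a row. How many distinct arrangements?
7! / (1! × 4! × 2!) = 105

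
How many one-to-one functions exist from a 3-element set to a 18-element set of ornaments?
P(18,3) = 18!/(18-3)! = 4896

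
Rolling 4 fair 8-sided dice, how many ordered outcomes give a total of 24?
Coefficient of x^24 in (x + x² + ... + x^8)^4. By inclusion-exclusion on dice exceeding 8: Σ_j (-1)^j C(4,j)·C(24-1-8j, 3) = C(4,0)·C(23,3) - C(4,1)·C(15,3) + C(4,2)·C(7,3) = 1·1771 - 4·455 + 6·35 = 161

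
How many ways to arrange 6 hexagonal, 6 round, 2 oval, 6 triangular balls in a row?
20! / (6! × 6! × 2! × 6!) = 3259095840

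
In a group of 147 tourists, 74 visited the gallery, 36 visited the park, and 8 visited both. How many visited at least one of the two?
|A∪B| = |A| + |B| - |A∩B| = 74 + 36 - 8 = 102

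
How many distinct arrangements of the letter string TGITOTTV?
8! / (1! × 4! × 1! × 1! × 1!) = 1680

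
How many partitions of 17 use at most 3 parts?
By conjugation, equals partitions of 17 into parts ≤ 3. Let r_j(i) = number of partitions of i into parts ≤ j, for i = 0..17. r_1(i) = 1 for all i; r_j(i) = r_{j-1}(i) + r_j(i-j). Rows j = 2..3: ≤2: 1 1 2 2 3 3 4 4 5 5 6 6 7 7 8 8 9 9; ≤3: 1 1 2 3 4 5 7 8 10 12 14 16 19 21 24 27 30 33. r_3(17) = 33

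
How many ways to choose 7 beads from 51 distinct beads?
C(51,7) = 51!/(7!×44!) = 115775100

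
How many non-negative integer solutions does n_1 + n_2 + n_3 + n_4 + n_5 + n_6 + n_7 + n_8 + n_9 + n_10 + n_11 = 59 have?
C(59+11-1, 11-1) = C(69, 10) = 340032449328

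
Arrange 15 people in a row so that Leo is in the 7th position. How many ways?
Fix one position: (15-1)! = 87178291200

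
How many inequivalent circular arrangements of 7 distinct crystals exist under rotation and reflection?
(7-1)!/2 = 720/2 = 360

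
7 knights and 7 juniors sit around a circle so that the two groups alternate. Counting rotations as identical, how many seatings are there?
Fix one of the knights: (7-1)! ways for the remaining knights, × 7! ways for the juniors = 720 × 5040 = 3628800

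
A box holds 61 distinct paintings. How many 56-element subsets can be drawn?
C(61,56) = 61!/(56!×5!) = 5949147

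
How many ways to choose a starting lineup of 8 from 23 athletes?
C(23,8) = 23!/(8!×15!) = 490314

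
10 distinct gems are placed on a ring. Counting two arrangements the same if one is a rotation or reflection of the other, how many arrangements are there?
(10-1)!/2 = 362880/2 = 181440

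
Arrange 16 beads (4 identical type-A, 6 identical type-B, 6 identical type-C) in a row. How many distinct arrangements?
16! / (4! × 6! × 6!) = 1681680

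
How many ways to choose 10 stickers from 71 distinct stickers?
C(71,10) = 71!/(10!×61!) = 461738052776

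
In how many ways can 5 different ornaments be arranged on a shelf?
5! = 120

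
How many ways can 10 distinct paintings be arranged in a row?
10! = 3628800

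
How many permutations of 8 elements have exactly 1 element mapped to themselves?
Choose the 1 fixed point C(8,1) = 8, derange the rest: !7 = Σ_{j=0}^{7} (-1)^j·7!/j! = 5040 - 5040 + 2520 - 840 + 210 - 42 + 7 - 1 = 1854. Product = 8 × 1854 = 14832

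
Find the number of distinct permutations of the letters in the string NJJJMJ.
6! / (1! × 1! × 4!) = 30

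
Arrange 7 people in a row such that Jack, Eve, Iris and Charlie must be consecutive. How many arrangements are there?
Treat the 4 as one block: (7-4+1)! × 4! = 24 × 24 = 576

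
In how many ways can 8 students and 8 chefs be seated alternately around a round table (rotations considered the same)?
Fix one of the students: (8-1)! ways for the remaining students, × 8! ways for the chefs = 5040 × 40320 = 203212800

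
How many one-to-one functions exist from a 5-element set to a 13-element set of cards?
P(13,5) = 13!/(13-5)! = 154440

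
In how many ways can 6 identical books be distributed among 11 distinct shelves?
C(6+11-1, 11-1) = C(16, 10) = 8008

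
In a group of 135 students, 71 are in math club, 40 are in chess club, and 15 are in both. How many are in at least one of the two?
|A∪B| = |A| + |B| - |A∩B| = 71 + 40 - 15 = 96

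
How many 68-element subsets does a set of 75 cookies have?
C(75,68) = 75!/(68!×7!) = 1984829850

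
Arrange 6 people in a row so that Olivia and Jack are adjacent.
Treat as block: (6-1)! × 2! = 120 × 2 = 240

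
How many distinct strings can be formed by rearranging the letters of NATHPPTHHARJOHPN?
16! / (4! × 2! × 2! × 1! × 3! × 1! × 1! × 2!) = 18162144000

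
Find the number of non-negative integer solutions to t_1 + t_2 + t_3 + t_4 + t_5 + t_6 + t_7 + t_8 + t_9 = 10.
C(10+9-1, 9-1) = C(18, 8) = 43758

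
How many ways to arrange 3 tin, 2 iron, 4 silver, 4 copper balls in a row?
13! / (3! × 2! × 4! × 4!) = 900900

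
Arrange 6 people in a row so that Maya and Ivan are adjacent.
Treat as block: (6-1)! × 2! = 120 × 2 = 240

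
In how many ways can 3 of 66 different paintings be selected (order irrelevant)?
C(66,3) = 66!/(3!×63!) = 45760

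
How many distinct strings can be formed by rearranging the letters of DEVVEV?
6! / (1! × 3! × 2!) = 60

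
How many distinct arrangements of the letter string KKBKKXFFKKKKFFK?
15! / (4! × 9! × 1! × 1!) = 150150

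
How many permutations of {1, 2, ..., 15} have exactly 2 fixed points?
Choose the 2 fixed points C(15,2) = 105, derange the rest: !13 = Σ_{j=0}^{13} (-1)^j·13!/j! = 6227020800 - 6227020800 + 3113510400 - 1037836800 + 259459200 - 51891840 + 8648640 - 1235520 + 154440 - 17160 + 1716 - 156 + 13 - 1 = 2290792932. Product = 105 × 2290792932 = 240533257860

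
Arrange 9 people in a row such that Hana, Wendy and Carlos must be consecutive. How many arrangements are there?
Treat the 3 as one block: (9-3+1)! × 3! = 5040 × 6 = 30240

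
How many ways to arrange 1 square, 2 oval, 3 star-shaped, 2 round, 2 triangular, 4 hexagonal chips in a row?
14! / (1! × 2! × 3! × 2! × 2! × 4!) = 75675600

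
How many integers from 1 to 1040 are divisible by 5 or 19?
⌊1040/5⌋ + ⌊1040/19⌋ - ⌊1040/95⌋ = 208 + 54 - 10 = 252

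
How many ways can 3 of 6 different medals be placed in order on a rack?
P(6,3) = 6!/(6-3)! = 120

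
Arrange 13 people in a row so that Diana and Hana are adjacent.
Treat as block: (13-1)! × 2! = 479001600 × 2 = 958003200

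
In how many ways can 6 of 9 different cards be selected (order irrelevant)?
C(9,6) = 9!/(6!×3!) = 84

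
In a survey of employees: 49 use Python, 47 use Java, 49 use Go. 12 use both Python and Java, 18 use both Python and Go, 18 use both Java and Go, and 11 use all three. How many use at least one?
|A∪B∪C| = 49+47+49-12-18-18+11 = 108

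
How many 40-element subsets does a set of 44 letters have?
C(44,40) = 44!/(40!×4!) = 135751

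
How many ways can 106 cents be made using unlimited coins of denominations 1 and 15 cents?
Coefficient of x^106 in 1/(1-x^1) · 1/(1-x^15). Use j coins of 15 for j = 0..⌊106/15⌋ = 7, the rest in 1s: 7 + 1 = 8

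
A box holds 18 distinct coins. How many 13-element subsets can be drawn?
C(18,13) = 18!/(13!×5!) = 8568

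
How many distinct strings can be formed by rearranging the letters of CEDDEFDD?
8! / (1! × 2! × 1! × 4!) = 840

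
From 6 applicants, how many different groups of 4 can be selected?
C(6,4) = 6!/(4!×2!) = 15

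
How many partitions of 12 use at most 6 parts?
By conjugation, equals partitions of 12 into parts ≤ 6. Let r_j(i) = number of partitions of i into parts ≤ j, for i = 0..12. r_1(i) = 1 for all i; r_j(i) = r_{j-1}(i) + r_j(i-j). Rows j = 2..6: ≤2: 1 1 2 2 3 3 4 4 5 5 6 6 7; ≤3: 1 1 2 3 4 5 7 8 10 12 14 16 19; ≤4: 1 1 2 3 5 6 9 11 15 18 23 27 34; ≤5: 1 1 2 3 5 7 10 13 18 23 30 37 47; ≤6: 1 1 2 3 5 7 11 14 20 26 35 44 58. r_6(12) = 58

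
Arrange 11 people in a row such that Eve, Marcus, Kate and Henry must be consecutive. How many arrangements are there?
Treat the 4 as one block: (11-4+1)! × 4! = 40320 × 24 = 967680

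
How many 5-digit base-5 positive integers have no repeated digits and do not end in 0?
Last digit: 4 nonzero choices. First digit: 3 (nonzero, ≠last). Middle 3: P(3,3) = 6. Total = 72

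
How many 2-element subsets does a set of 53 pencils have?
C(53,2) = 53!/(2!×51!) = 1378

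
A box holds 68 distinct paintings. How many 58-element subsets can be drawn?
C(68,58) = 68!/(58!×10!) = 290752384208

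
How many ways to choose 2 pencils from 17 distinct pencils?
C(17,2) = 17!/(2!×15!) = 136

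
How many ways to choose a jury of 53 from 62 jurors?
C(62,53) = 62!/(53!×9!) = 20286591270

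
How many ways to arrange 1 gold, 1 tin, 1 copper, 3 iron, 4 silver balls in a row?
10! / (1! × 1! × 1! × 3! × 4!) = 25200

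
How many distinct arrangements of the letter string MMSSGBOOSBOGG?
13! / (3! × 2! × 3! × 2! × 3!) = 7207200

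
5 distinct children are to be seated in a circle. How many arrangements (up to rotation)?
Circular: fix one position, arrange the rest. (5-1)! = 24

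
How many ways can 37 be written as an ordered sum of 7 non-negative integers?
C(37+7-1, 7-1) = C(43, 6) = 6096454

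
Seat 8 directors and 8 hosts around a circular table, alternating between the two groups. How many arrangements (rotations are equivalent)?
Fix one of the directors: (8-1)! ways for the remaining directors, × 8! ways for the hosts = 5040 × 40320 = 203212800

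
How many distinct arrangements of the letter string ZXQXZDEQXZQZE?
13! / (2! × 1! × 3! × 3! × 4!) = 3603600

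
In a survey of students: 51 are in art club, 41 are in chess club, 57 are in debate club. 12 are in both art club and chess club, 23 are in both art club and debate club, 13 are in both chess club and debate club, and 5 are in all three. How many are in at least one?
|A∪B∪C| = 51+41+57-12-23-13+5 = 106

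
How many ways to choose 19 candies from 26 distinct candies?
C(26,19) = 26!/(19!×7!) = 657800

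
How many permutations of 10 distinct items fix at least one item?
Complement of the derangements. !10 = Σ_{j=0}^{10} (-1)^j·10!/j! = 3628800 - 3628800 + 1814400 - 604800 + 151200 - 30240 + 5040 - 720 + 90 - 10 + 1 = 1334961. 10! - !10 = 3628800 - 1334961 = 2293839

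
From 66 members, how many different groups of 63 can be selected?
C(66,63) = 66!/(63!×3!) = 45760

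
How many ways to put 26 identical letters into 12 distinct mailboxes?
C(26+12-1, 12-1) = C(37, 11) = 854992152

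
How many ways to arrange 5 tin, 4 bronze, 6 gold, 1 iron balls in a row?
16! / (5! × 4! × 6! × 1!) = 10090080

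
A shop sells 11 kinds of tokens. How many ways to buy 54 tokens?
C(54+11-1, 11-1) = C(64, 10) = 151473214816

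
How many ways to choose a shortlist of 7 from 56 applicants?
C(56,7) = 56!/(7!×49!) = 231917400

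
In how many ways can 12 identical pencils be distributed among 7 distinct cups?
C(12+7-1, 7-1) = C(18, 6) = 18564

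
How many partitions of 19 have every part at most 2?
Let r_j(i) = number of partitions of i into parts ≤ j, for i = 0..19. r_1(i) = 1 for all i; r_j(i) = r_{j-1}(i) + r_j(i-j). Rows j = 2..2: ≤2: 1 1 2 2 3 3 4 4 5 5 6 6 7 7 8 8 9 9 10 10. r_2(19) = 10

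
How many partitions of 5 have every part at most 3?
Let r_j(i) = number of partitions of i into parts ≤ j, for i = 0..5. r_1(i) = 1 for all i; r_j(i) = r_{j-1}(i) + r_j(i-j). Rows j = 2..3: ≤2: 1 1 2 2 3 3; ≤3: 1 1 2 3 4 5. r_3(5) = 5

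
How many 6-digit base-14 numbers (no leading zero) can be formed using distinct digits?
First digit: 13 choices (nonzero). Then descending: 13 × 13 × 12 × 11 × 10 × 9 = 2007720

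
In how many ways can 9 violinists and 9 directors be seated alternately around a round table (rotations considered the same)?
Fix one of the violinists: (9-1)! ways for the remaining violinists, × 9! ways for the directors = 40320 × 362880 = 14631321600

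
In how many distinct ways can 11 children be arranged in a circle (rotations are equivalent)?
Circular: fix one position, arrange the rest. (11-1)! = 3628800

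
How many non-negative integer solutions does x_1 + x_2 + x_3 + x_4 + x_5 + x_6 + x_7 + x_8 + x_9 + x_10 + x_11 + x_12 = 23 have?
C(23+12-1, 12-1) = C(34, 11) = 286097760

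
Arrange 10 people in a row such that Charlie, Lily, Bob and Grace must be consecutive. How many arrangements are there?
Treat the 4 as one block: (10-4+1)! × 4! = 5040 × 24 = 120960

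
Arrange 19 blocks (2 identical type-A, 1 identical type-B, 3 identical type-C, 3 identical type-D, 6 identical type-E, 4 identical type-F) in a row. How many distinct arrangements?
19! / (2! × 1! × 3! × 3! × 6! × 4!) = 97772875200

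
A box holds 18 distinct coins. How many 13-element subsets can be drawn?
C(18,13) = 18!/(13!×5!) = 8568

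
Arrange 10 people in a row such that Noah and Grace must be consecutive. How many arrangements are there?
Treat the 2 as one block: (10-2+1)! × 2! = 362880 × 2 = 725760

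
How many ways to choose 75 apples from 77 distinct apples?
C(77,75) = 77!/(75!×2!) = 2926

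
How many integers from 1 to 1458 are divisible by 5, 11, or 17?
⌊1458/5⌋+⌊1458/11⌋+⌊1458/17⌋ - ⌊1458/55⌋-⌊1458/85⌋-⌊1458/187⌋ + ⌊1458/935⌋ = 291+132+85 - 26-17-7 + 1 = 459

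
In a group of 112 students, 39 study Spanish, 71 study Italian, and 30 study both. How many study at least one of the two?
|A∪B| = |A| + |B| - |A∩B| = 39 + 71 - 30 = 80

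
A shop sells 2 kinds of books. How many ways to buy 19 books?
C(19+2-1, 2-1) = C(20, 1) = 20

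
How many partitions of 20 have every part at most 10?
Let r_j(i) = number of partitions of i into parts ≤ j, for i = 0..20. r_1(i) = 1 for all i; r_j(i) = r_{j-1}(i) + r_j(i-j). Rows j = 2..10: ≤2: 1 1 2 2 3 3 4 4 5 5 6 6 7 7 8 8 9 9 10 10 11; ≤3: 1 1 2 3 4 5 7 8 10 12 14 16 19 21 24 27 30 33 37 40 44; ≤4: 1 1 2 3 5 6 9 11 15 18 23 27 34 39 47 54 64 72 84 94 108; ≤5: 1 1 2 3 5 7 10 13 18 23 30 37 47 57 70 84 101 119 141 164 192; ≤6: 1 1 2 3 5 7 11 14 20 26 35 44 58 71 90 110 136 163 199 235 282; ≤7: 1 1 2 3 5 7 11 15 21 28 38 49 65 82 105 131 164 201 248 300 364; ≤8: 1 1 2 3 5 7 11 15 22 29 40 52 70 89 116 146 186 230 288 352 434; ≤9: 1 1 2 3 5 7 11 15 22 30 41 54 73 94 123 157 201 252 318 393 488; ≤10: 1 1 2 3 5 7 11 15 22 30 42 55 75 97 128 164 212 267 340 423 530. r_10(20) = 530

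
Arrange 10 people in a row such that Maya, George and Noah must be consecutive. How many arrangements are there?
Treat the 3 as one block: (10-3+1)! × 3! = 40320 × 6 = 241920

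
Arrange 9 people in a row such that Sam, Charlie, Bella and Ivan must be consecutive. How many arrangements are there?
Treat the 4 as one block: (9-4+1)! × 4! = 720 × 24 = 17280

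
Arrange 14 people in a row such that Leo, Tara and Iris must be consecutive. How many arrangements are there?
Treat the 3 as one block: (14-3+1)! × 3! = 479001600 × 6 = 2874009600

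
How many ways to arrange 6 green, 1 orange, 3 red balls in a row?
10! / (6! × 1! × 3!) = 840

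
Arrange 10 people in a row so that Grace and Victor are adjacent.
Treat as block: (10-1)! × 2! = 362880 × 2 = 725760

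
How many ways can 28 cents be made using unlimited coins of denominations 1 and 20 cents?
Coefficient of x^28 in 1/(1-x^1) · 1/(1-x^20). Use j coins of 20 for j = 0..⌊28/20⌋ = 1, the rest in 1s: 1 + 1 = 2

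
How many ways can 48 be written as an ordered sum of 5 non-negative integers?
C(48+5-1, 5-1) = C(52, 4) = 270725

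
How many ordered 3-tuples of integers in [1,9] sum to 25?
Coefficient of x^25 in (x + x² + ... + x^9)^3. By inclusion-exclusion on dice exceeding 9: Σ_j (-1)^j C(3,j)·C(25-1-9j, 2) = C(3,0)·C(24,2) - C(3,1)·C(15,2) + C(3,2)·C(6,2) = 1·276 - 3·105 + 3·15 = 6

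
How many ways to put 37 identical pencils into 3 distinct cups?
C(37+3-1, 3-1) = C(39, 2) = 741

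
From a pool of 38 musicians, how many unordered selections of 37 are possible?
C(38,37) = 38!/(37!×1!) = 38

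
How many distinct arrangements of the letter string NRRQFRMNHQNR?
12! / (1! × 4! × 1! × 1! × 3! × 2!) = 1663200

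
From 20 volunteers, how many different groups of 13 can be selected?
C(20,13) = 20!/(13!×7!) = 77520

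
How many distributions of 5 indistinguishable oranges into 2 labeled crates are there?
C(5+2-1, 2-1) = C(6, 1) = 6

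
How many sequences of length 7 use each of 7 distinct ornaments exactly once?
7! = 5040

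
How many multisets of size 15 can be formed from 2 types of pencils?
C(15+2-1, 2-1) = C(16, 1) = 16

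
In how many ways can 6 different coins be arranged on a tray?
6! = 720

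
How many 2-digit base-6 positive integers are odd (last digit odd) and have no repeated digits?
Last∈{1,3,5}. Last=0: 0. Last nonzero: 3×4×P(4,0) = 12. Total = 12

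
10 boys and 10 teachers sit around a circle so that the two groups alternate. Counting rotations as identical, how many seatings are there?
Fix one of the boys: (10-1)! ways for the remaining boys, × 10! ways for the teachers = 362880 × 3628800 = 1316818944000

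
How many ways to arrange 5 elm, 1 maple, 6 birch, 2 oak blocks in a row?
14! / (5! × 1! × 6! × 2!) = 504504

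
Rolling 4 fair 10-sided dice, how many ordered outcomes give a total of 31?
Coefficient of x^31 in (x + x² + ... + x^10)^4. By inclusion-exclusion on dice exceeding 10: Σ_j (-1)^j C(4,j)·C(31-1-10j, 3) = C(4,0)·C(30,3) - C(4,1)·C(20,3) + C(4,2)·C(10,3) = 1·4060 - 4·1140 + 6·120 = 220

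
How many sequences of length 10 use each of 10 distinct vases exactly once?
10! = 3628800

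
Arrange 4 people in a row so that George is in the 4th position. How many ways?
Fix one position: (4-1)! = 6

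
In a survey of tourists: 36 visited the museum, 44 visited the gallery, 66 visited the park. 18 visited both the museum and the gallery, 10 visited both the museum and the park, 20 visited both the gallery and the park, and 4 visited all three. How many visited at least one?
|A∪B∪C| = 36+44+66-18-10-20+4 = 102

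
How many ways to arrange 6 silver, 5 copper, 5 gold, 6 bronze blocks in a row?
22! / (6! × 5! × 5! × 6!) = 150570227808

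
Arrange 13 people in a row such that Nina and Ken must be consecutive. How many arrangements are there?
Treat the 2 as one block: (13-2+1)! × 2! = 479001600 × 2 = 958003200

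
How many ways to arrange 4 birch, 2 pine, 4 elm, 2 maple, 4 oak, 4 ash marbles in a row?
20! / (4! × 2! × 4! × 2! × 4! × 4!) = 1833241410000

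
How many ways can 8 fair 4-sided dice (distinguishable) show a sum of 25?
Coefficient of x^25 in (x + x² + ... + x^4)^8. By inclusion-exclusion on dice exceeding 4: Σ_j (-1)^j C(8,j)·C(25-1-4j, 7) = C(8,0)·C(24,7) - C(8,1)·C(20,7) + C(8,2)·C(16,7) - C(8,3)·C(12,7) + C(8,4)·C(8,7) = 1·346104 - 8·77520 + 28·11440 - 56·792 + 70·8 = 2472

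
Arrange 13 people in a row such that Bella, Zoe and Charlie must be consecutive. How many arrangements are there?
Treat the 3 as one block: (13-3+1)! × 3! = 39916800 × 6 = 239500800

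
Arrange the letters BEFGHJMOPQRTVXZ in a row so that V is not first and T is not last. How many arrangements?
By inclusion-exclusion: 15! - 2×(15-1)! + (15-2)! = 1307674368000 - 174356582400 + 6227020800 = 1139544806400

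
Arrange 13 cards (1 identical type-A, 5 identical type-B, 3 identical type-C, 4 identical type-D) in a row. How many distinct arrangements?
13! / (1! × 5! × 3! × 4!) = 360360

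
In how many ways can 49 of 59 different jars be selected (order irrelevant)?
C(59,49) = 59!/(49!×10!) = 62828356305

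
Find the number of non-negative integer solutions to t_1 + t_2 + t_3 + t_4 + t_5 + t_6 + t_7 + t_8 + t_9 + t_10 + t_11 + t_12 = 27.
C(27+12-1, 12-1) = C(38, 11) = 1203322288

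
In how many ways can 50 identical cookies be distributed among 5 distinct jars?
C(50+5-1, 5-1) = C(54, 4) = 316251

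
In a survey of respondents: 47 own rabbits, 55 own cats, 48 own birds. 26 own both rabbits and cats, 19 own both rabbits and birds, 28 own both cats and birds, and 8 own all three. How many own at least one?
|A∪B∪C| = 47+55+48-26-19-28+8 = 85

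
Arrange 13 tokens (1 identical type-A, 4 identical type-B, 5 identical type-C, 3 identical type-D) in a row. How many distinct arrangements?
13! / (1! × 4! × 5! × 3!) = 360360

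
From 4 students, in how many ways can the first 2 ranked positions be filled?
P(4,2) = 4!/(4-2)! = 12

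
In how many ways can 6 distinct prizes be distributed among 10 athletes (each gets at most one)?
P(10,6) = 10!/(10-6)! = 151200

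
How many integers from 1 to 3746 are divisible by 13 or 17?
⌊3746/13⌋ + ⌊3746/17⌋ - ⌊3746/221⌋ = 288 + 220 - 16 = 492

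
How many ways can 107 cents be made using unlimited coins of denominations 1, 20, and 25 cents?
Coefficient of x^107 in 1/(1-x^1) · 1/(1-x^20) · 1/(1-x^25). Case on j = number of 25-cent coins (j = 0..4); remainder r = 107 - 25j is made from {1,20} in ⌊r/20⌋+1 ways. r = 107, 82, 57, 32, 7 → 6 + 5 + 3 + 2 + 1 = 17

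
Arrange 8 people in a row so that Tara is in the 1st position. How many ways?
Fix one position: (8-1)! = 5040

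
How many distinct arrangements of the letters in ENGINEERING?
11! / (3! × 3! × 2! × 2! × 1!) = 277200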